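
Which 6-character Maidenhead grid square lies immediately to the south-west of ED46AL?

ED36xk

Longitude subsquare a = 0; −1 → -1, wraps to 23 = x, carry into square.
Longitude square 4; −1 → 3.
Latitude subsquare l = 11; −1 → 10 = k.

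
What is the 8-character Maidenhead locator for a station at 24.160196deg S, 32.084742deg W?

Add 180° to longitude and 90° to latitude: 147.91526, 65.83980.
Field: 147.91526/20 → 7 → H, 65.83980/10 → 6 → G; chars HG.
Square: 7.91526/2 → 3, 5.83980/1 → 5; chars 35.
Subsquare: 1.91526/0.0833333 → 22 → w, 0.83980/0.0416667 → 20 → u; chars wu.
Extended square: 0.08192/0.00833333 → 9, 0.00647/0.00416667 → 1; chars 91.

HG35wu91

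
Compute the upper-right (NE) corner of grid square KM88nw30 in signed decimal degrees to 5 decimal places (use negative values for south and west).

Field K=10, M=12: +10·20° lon, +12·10° lat → SW at lon 20°, lat 30°.
Square 8, 8: +8·2° lon, +8·1° lat → SW at lon 36°, lat 38°.
Subsquare n=13, w=22: +13·0.0833333° lon, +22·0.0416667° lat → SW at lon 37.0833°, lat 38.9167°.
Extended square 3, 0: +3·0.00833333° lon, +0·0.00416667° lat → SW at lon 37.1083°, lat 38.9167°.
Cell spans 0.00833333° lon × 0.00416667° lat. NE corner is SW corner plus one full cell.
latitude 38.92083, longitude 37.11667.

38.92083, 37.11667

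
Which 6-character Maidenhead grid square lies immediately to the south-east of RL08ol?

Longitude subsquare o = 14; +1 → 15 = p.
Latitude subsquare l = 11; −1 → 10 = k.

RL08pk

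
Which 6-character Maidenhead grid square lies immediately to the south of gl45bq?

Latitude subsquare q = 16; −1 → 15 = p.
The longitude characters are unchanged.

GL45bp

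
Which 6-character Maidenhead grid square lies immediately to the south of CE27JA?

CE26jx

Latitude subsquare a = 0; −1 → -1, wraps to 23 = x, carry into square.
Latitude square 7; −1 → 6.
The longitude characters are unchanged.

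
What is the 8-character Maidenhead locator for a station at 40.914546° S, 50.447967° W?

Add 180° to longitude and 90° to latitude: 129.55203, 49.08545.
Field: 129.55203/20 → 6 → G, 49.08545/10 → 4 → E; chars GE.
Square: 9.55203/2 → 4, 9.08545/1 → 9; chars 49.
Subsquare: 1.55203/0.0833333 → 18 → s, 0.08545/0.0416667 → 2 → c; chars sc.
Extended square: 0.05203/0.00833333 → 6, 0.00212/0.00416667 → 0; chars 60.

GE49sc60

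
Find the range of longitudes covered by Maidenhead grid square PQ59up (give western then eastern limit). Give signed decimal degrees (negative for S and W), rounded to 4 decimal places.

Field P=15, Q=16: +15·20° lon, +16·10° lat → SW at lon 120°, lat 70°.
Square 5, 9: +5·2° lon, +9·1° lat → SW at lon 130°, lat 79°.
Subsquare u=20, p=15: +20·0.0833333° lon, +15·0.0416667° lat → SW at lon 131.667°, lat 79.625°.
Cell spans 0.0833333° lon × 0.0416667° lat.
west 131.6667, east 131.7500.

131.6667, 131.7500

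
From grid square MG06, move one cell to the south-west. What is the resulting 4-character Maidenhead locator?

Longitude square 0; −1 → -1, wraps to 9, carry into field.
Longitude field M = 12; −1 → 11 = L.
Latitude square 6; −1 → 5.

LG95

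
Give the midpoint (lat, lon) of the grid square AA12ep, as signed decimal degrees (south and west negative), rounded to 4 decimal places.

-87.3542, -177.6250

Field A=0, A=0: +0·20° lon, +0·10° lat → SW at lon -180°, lat -90°.
Square 1, 2: +1·2° lon, +2·1° lat → SW at lon -178°, lat -88°.
Subsquare e=4, p=15: +4·0.0833333° lon, +15·0.0416667° lat → SW at lon -177.667°, lat -87.375°.
Cell spans 0.0833333° lon × 0.0416667° lat. Centre is SW corner plus half of each.
latitude -87.3542, longitude -177.6250.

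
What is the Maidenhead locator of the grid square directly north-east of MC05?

MC16

Longitude square 0; +1 → 1.
Latitude square 5; +1 → 6.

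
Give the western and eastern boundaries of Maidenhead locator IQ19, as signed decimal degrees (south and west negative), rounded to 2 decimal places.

-18.00, -16.00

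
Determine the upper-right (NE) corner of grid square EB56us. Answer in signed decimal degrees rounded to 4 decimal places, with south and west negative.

-73.2083, -88.2500

Field E=4, B=1: +4·20° lon, +1·10° lat → SW at lon -100°, lat -80°.
Square 5, 6: +5·2° lon, +6·1° lat → SW at lon -90°, lat -74°.
Subsquare u=20, s=18: +20·0.0833333° lon, +18·0.0416667° lat → SW at lon -88.3333°, lat -73.25°.
Cell spans 0.0833333° lon × 0.0416667° lat. NE corner is SW corner plus one full cell.
latitude -73.2083, longitude -88.2500.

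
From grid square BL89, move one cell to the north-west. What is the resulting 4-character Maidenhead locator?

BM70

Longitude square 8; −1 → 7.
Latitude square 9; +1 → 10, wraps to 0, carry into field.
Latitude field L = 11; +1 → 12 = M.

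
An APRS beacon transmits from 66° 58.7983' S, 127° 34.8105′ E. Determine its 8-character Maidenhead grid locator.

PC33sa94

Add 180° to longitude and 90° to latitude: 307.58017, 23.02003.
Field (20°×10°, letters A–R): lon ⌊307.58017/20⌋ = 15 → P; lat ⌊23.02003/10⌋ = 2 → C.
Square (2°×1°, digits 0–9): lon ⌊7.58017/2⌋ = 3; lat ⌊3.02003/1⌋ = 3.
Subsquare (5′×2.5′, letters a–x): lon ⌊1.58017/0.0833333⌋ = 18 → s; lat ⌊0.02003/0.0416667⌋ = 0 → a.
Extended square (30″×15″, digits 0–9): lon ⌊0.08017/0.00833333⌋ = 9; lat ⌊0.02003/0.00416667⌋ = 4.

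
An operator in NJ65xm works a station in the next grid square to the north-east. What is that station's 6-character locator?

NJ75an

Longitude subsquare x = 23; +1 → 24, wraps to 0 = a, carry into square.
Longitude square 6; +1 → 7.
Latitude subsquare m = 12; +1 → 13 = n.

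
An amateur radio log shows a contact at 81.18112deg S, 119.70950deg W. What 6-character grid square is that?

Offset from 180°W / 90°S: lon 60.2905°, lat 8.8189°.
Field (20°×10°, letters A–R): 60.2905/20 → 3 → D, 8.8189/10 → 0 → A; chars DA.
Square (2°×1°, digits 0–9): 0.2905/2 → 0, 8.8189/1 → 8; chars 08.
Subsquare (5′×2.5′, letters a–x): 0.2905/0.0833333 → 3 → d, 0.8189/0.0416667 → 19 → t; chars dt.

DA08dt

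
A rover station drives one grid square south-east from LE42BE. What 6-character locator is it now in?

LE42cd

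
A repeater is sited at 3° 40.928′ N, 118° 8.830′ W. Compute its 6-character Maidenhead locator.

Shift to the Maidenhead origin (180°W, 90°S): lon 61.8528, lat 93.6821.
Field: 61.8528/20 → 3 → D, 93.6821/10 → 9 → J; chars DJ.
Square: 1.8528/2 → 0, 3.6821/1 → 3; chars 03.
Subsquare: 1.8528/0.0833333 → 22 → w, 0.6821/0.0416667 → 16 → q; chars wq.

DJ03wq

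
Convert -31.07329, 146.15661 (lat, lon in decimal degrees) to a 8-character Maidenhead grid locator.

QF38bw82

Add 180° to longitude and 90° to latitude: 326.15661, 58.92671.
Field (20°×10°, letters A–R): lon ⌊326.15661/20⌋ = 16 → Q; lat ⌊58.92671/10⌋ = 5 → F.
Square (2°×1°, digits 0–9): lon ⌊6.15661/2⌋ = 3; lat ⌊8.92671/1⌋ = 8.
Subsquare (5′×2.5′, letters a–x): lon ⌊0.15661/0.0833333⌋ = 1 → b; lat ⌊0.92671/0.0416667⌋ = 22 → w.
Extended square (30″×15″, digits 0–9): lon ⌊0.07328/0.00833333⌋ = 8; lat ⌊0.01004/0.00416667⌋ = 2.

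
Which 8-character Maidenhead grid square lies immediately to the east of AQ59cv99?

Longitude extended square 9; +1 → 10, wraps to 0, carry into subsquare.
Longitude subsquare c = 2; +1 → 3 = d.
The latitude characters are unchanged.

AQ59dv09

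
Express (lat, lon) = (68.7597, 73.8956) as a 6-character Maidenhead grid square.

MP68ws

Shift to the Maidenhead origin (180°W, 90°S): lon 253.8956, lat 158.7597.
Field: lon ⌊253.8956/20⌋ = 12 → M; lat ⌊158.7597/10⌋ = 15 → P.
Square: lon ⌊13.8956/2⌋ = 6; lat ⌊8.7597/1⌋ = 8.
Subsquare: lon ⌊1.8956/0.0833333⌋ = 22 → w; lat ⌊0.7597/0.0416667⌋ = 18 → s.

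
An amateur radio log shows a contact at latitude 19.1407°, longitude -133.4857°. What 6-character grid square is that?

CK39gd

Add 180° to longitude and 90° to latitude: 46.5143, 109.1407.
Field: lon ⌊46.5143/20⌋ = 2 → C; lat ⌊109.1407/10⌋ = 10 → K.
Square: lon ⌊6.5143/2⌋ = 3; lat ⌊9.1407/1⌋ = 9.
Subsquare: lon ⌊0.5143/0.0833333⌋ = 6 → g; lat ⌊0.1407/0.0416667⌋ = 3 → d.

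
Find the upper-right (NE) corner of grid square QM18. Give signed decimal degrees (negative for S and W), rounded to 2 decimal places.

39.00, 144.00

Field Q=16, M=12: +16·20° lon, +12·10° lat → SW at lon 140°, lat 30°.
Square 1, 8: +1·2° lon, +8·1° lat → SW at lon 142°, lat 38°.
Cell spans 2° lon × 1° lat. NE corner is SW corner plus one full cell.
latitude 39.00, longitude 144.00.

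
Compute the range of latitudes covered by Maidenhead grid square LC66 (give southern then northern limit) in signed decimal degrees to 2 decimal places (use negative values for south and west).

-64.00, -63.00

Field L=11, C=2: +11·20° lon, +2·10° lat → SW at lon 40°, lat -70°.
Square 6, 6: +6·2° lon, +6·1° lat → SW at lon 52°, lat -64°.
Cell spans 2° lon × 1° lat.
south -64.00, north -63.00.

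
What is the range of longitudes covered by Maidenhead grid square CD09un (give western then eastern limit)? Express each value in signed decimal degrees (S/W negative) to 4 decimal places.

Field C=2, D=3: +2·20° lon, +3·10° lat → SW at lon -140°, lat -60°.
Square 0, 9: +0·2° lon, +9·1° lat → SW at lon -140°, lat -51°.
Subsquare u=20, n=13: +20·0.0833333° lon, +13·0.0416667° lat → SW at lon -138.333°, lat -50.4583°.
Cell spans 0.0833333° lon × 0.0416667° lat.
west -138.3333, east -138.2500.

-138.3333, -138.2500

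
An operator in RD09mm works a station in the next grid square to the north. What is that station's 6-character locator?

Latitude subsquare m = 12; +1 → 13 = n.
The longitude characters are unchanged.

RD09mn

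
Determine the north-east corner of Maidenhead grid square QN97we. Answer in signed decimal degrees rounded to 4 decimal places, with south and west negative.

47.2083, 159.9167

Field Q=16, N=13: +16·20° lon, +13·10° lat → SW at lon 140°, lat 40°.
Square 9, 7: +9·2° lon, +7·1° lat → SW at lon 158°, lat 47°.
Subsquare w=22, e=4: +22·0.0833333° lon, +4·0.0416667° lat → SW at lon 159.833°, lat 47.1667°.
Cell spans 0.0833333° lon × 0.0416667° lat. NE corner is SW corner plus one full cell.
latitude 47.2083, longitude 159.9167.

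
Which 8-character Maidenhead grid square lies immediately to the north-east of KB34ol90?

Longitude extended square 9; +1 → 10, wraps to 0, carry into subsquare.
Longitude subsquare o = 14; +1 → 15 = p.
Latitude extended square 0; +1 → 1.

KB34pl01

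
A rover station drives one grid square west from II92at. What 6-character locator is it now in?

II82xt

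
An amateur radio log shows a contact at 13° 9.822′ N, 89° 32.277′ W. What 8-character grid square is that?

EK53fd59

Offset from 180°W / 90°S: lon 90.46205°, lat 103.16370°.
Field: lon ⌊90.46205/20⌋ = 4 → E; lat ⌊103.16370/10⌋ = 10 → K.
Square: lon ⌊10.46205/2⌋ = 5; lat ⌊3.16370/1⌋ = 3.
Subsquare: lon ⌊0.46205/0.0833333⌋ = 5 → f; lat ⌊0.16370/0.0416667⌋ = 3 → d.
Extended square: lon ⌊0.04538/0.00833333⌋ = 5; lat ⌊0.03870/0.00416667⌋ = 9.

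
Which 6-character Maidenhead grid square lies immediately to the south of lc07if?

LC07ie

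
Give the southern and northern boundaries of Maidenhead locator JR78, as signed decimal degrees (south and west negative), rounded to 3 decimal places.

88.000, 89.000

Field J=9, R=17: +9·20° lon, +17·10° lat → SW at lon 0°, lat 80°.
Square 7, 8: +7·2° lon, +8·1° lat → SW at lon 14°, lat 88°.
Cell spans 2° lon × 1° lat.
south 88.000, north 89.000.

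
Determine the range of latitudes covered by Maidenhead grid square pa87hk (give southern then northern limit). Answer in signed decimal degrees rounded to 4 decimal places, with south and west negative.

-82.5833, -82.5417

Field P=15, A=0: +15·20° lon, +0·10° lat → SW at lon 120°, lat -90°.
Square 8, 7: +8·2° lon, +7·1° lat → SW at lon 136°, lat -83°.
Subsquare h=7, k=10: +7·0.0833333° lon, +10·0.0416667° lat → SW at lon 136.583°, lat -82.5833°.
Cell spans 0.0833333° lon × 0.0416667° lat.
south -82.5833, north -82.5417.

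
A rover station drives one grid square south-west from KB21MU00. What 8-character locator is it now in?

KB21lt99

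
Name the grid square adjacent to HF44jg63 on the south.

Latitude extended square 3; −1 → 2.
The longitude characters are unchanged.

HF44jg62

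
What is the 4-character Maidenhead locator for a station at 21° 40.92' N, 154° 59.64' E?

QL71

Shift to the Maidenhead origin (180°W, 90°S): lon 334.99, lat 111.68.
Field (20°×10°, letters A–R): lon ⌊334.99/20⌋ = 16 → Q; lat ⌊111.68/10⌋ = 11 → L.
Square (2°×1°, digits 0–9): lon ⌊14.99/2⌋ = 7; lat ⌊1.68/1⌋ = 1.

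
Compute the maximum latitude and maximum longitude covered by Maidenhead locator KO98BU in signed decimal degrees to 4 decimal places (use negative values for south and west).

58.8750, 38.1667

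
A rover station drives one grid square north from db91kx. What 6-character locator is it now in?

Latitude subsquare x = 23; +1 → 24, wraps to 0 = a, carry into square.
Latitude square 1; +1 → 2.
The longitude characters are unchanged.

DB92ka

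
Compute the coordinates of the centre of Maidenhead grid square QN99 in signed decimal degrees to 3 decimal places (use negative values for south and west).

49.500, 159.000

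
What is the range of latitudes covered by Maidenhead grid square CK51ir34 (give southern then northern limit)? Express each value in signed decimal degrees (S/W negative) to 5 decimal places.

11.72500, 11.72917

Field C=2, K=10: +2·20° lon, +10·10° lat → SW at lon -140°, lat 10°.
Square 5, 1: +5·2° lon, +1·1° lat → SW at lon -130°, lat 11°.
Subsquare i=8, r=17: +8·0.0833333° lon, +17·0.0416667° lat → SW at lon -129.333°, lat 11.7083°.
Extended square 3, 4: +3·0.00833333° lon, +4·0.00416667° lat → SW at lon -129.308°, lat 11.725°.
Cell spans 0.00833333° lon × 0.00416667° lat.
south 11.72500, north 11.72917.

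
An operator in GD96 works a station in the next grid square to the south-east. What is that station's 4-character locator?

HD05

Longitude square 9; +1 → 10, wraps to 0, carry into field.
Longitude field G = 6; +1 → 7 = H.
Latitude square 6; −1 → 5.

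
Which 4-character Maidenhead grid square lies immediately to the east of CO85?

Longitude square 8; +1 → 9.
The latitude characters are unchanged.

CO95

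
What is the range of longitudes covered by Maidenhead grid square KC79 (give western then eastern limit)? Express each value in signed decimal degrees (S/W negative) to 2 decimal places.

Field K=10, C=2: +10·20° lon, +2·10° lat → SW at lon 20°, lat -70°.
Square 7, 9: +7·2° lon, +9·1° lat → SW at lon 34°, lat -61°.
Cell spans 2° lon × 1° lat.
west 34.00, east 36.00.

34.00, 36.00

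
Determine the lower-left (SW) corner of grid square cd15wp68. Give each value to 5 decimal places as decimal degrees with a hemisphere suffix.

54.34167° S, 136.11667° W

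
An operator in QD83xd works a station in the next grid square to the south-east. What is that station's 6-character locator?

QD93ac

Longitude subsquare x = 23; +1 → 24, wraps to 0 = a, carry into square.
Longitude square 8; +1 → 9.
Latitude subsquare d = 3; −1 → 2 = c.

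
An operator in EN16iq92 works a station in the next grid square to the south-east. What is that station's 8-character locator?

EN16jq01

Longitude extended square 9; +1 → 10, wraps to 0, carry into subsquare.
Longitude subsquare i = 8; +1 → 9 = j.
Latitude extended square 2; −1 → 1.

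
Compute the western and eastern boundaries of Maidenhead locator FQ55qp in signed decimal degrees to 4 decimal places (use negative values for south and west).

-68.6667, -68.5833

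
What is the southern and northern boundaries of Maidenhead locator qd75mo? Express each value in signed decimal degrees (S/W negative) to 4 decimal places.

-54.4167, -54.3750

Field Q=16, D=3: +16·20° lon, +3·10° lat → SW at lon 140°, lat -60°.
Square 7, 5: +7·2° lon, +5·1° lat → SW at lon 154°, lat -55°.
Subsquare m=12, o=14: +12·0.0833333° lon, +14·0.0416667° lat → SW at lon 155°, lat -54.4167°.
Cell spans 0.0833333° lon × 0.0416667° lat.
south -54.4167, north -54.3750.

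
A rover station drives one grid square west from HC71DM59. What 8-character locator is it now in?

Longitude extended square 5; −1 → 4.
The latitude characters are unchanged.

HC71dm49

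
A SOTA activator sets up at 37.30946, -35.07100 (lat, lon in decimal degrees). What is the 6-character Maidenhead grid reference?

HM27lh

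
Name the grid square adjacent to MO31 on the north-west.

MO22

Longitude square 3; −1 → 2.
Latitude square 1; +1 → 2.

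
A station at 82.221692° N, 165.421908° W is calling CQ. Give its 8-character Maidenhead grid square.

Offset from 180°W / 90°S: lon 14.57809°, lat 172.22169°.
Field: 14.57809/20 → 0 → A, 172.22169/10 → 17 → R; chars AR.
Square: 14.57809/2 → 7, 2.22169/1 → 2; chars 72.
Subsquare: 0.57809/0.0833333 → 6 → g, 0.22169/0.0416667 → 5 → f; chars gf.
Extended square: 0.07809/0.00833333 → 9, 0.01336/0.00416667 → 3; chars 93.

AR72gf93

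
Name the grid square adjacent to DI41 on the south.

DI40

Latitude square 1; −1 → 0.
The longitude characters are unchanged.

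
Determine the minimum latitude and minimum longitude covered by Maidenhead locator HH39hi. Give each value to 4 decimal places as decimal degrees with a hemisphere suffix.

Field H=7, H=7: +7·20° lon, +7·10° lat → SW at lon -40°, lat -20°.
Square 3, 9: +3·2° lon, +9·1° lat → SW at lon -34°, lat -11°.
Subsquare h=7, i=8: +7·0.0833333° lon, +8·0.0416667° lat → SW at lon -33.4167°, lat -10.6667°.
latitude 10.6667° S, longitude 33.4167° W.

10.6667° S, 33.4167° W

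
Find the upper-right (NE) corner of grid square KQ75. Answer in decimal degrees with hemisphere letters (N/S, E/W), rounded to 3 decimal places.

76.000° N, 36.000° E

Field K=10, Q=16: +10·20° lon, +16·10° lat → SW at lon 20°, lat 70°.
Square 7, 5: +7·2° lon, +5·1° lat → SW at lon 34°, lat 75°.
Cell spans 2° lon × 1° lat. NE corner is SW corner plus one full cell.
latitude 76.000° N, longitude 36.000° E.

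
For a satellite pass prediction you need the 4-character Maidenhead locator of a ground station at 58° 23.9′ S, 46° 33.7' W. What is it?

GD61

Add 180° to longitude and 90° to latitude: 133.44, 31.60.
Field (20°×10°, letters A–R): lon ⌊133.44/20⌋ = 6 → G; lat ⌊31.60/10⌋ = 3 → D.
Square (2°×1°, digits 0–9): lon ⌊13.44/2⌋ = 6; lat ⌊1.60/1⌋ = 1.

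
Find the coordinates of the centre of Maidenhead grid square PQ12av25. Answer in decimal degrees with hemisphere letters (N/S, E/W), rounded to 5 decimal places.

Field P=15, Q=16: +15·20° lon, +16·10° lat → SW at lon 120°, lat 70°.
Square 1, 2: +1·2° lon, +2·1° lat → SW at lon 122°, lat 72°.
Subsquare a=0, v=21: +0·0.0833333° lon, +21·0.0416667° lat → SW at lon 122°, lat 72.875°.
Extended square 2, 5: +2·0.00833333° lon, +5·0.00416667° lat → SW at lon 122.017°, lat 72.8958°.
Cell spans 0.00833333° lon × 0.00416667° lat. Centre is SW corner plus half of each.
latitude 72.89792° N, longitude 122.02083° E.

72.89792° N, 122.02083° E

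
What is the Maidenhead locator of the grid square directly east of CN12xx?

CN22ax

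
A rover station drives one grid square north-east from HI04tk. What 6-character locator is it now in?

HI04ul

Longitude subsquare t = 19; +1 → 20 = u.
Latitude subsquare k = 10; +1 → 11 = l.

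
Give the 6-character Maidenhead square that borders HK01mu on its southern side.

Latitude subsquare u = 20; −1 → 19 = t.
The longitude characters are unchanged.

HK01mt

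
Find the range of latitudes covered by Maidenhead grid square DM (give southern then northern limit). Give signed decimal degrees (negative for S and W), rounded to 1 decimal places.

Field D=3, M=12: +3·20° lon, +12·10° lat → SW at lon -120°, lat 30°.
Cell spans 20° lon × 10° lat.
south 30.0, north 40.0.

30.0, 40.0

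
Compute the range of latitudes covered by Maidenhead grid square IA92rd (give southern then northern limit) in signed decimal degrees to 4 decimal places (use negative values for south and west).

Field I=8, A=0: +8·20° lon, +0·10° lat → SW at lon -20°, lat -90°.
Square 9, 2: +9·2° lon, +2·1° lat → SW at lon -2°, lat -88°.
Subsquare r=17, d=3: +17·0.0833333° lon, +3·0.0416667° lat → SW at lon -0.583333°, lat -87.875°.
Cell spans 0.0833333° lon × 0.0416667° lat.
south -87.8750, north -87.8333.

-87.8750, -87.8333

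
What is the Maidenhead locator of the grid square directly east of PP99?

QP09

Longitude square 9; +1 → 10, wraps to 0, carry into field.
Longitude field P = 15; +1 → 16 = Q.
The latitude characters are unchanged.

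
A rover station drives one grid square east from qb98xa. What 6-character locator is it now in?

RB08aa

Longitude subsquare x = 23; +1 → 24, wraps to 0 = a, carry into square.
Longitude square 9; +1 → 10, wraps to 0, carry into field.
Longitude field Q = 16; +1 → 17 = R.
The latitude characters are unchanged.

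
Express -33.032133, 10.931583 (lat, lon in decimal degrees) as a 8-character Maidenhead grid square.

Shift to the Maidenhead origin (180°W, 90°S): lon 190.93158, lat 56.96787.
Field: lon ⌊190.93158/20⌋ = 9 → J; lat ⌊56.96787/10⌋ = 5 → F.
Square: lon ⌊10.93158/2⌋ = 5; lat ⌊6.96787/1⌋ = 6.
Subsquare: lon ⌊0.93158/0.0833333⌋ = 11 → l; lat ⌊0.96787/0.0416667⌋ = 23 → x.
Extended square: lon ⌊0.01492/0.00833333⌋ = 1; lat ⌊0.00953/0.00416667⌋ = 2.

JF56lx12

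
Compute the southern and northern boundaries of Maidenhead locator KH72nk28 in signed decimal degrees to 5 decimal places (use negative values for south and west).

Field K=10, H=7: +10·20° lon, +7·10° lat → SW at lon 20°, lat -20°.
Square 7, 2: +7·2° lon, +2·1° lat → SW at lon 34°, lat -18°.
Subsquare n=13, k=10: +13·0.0833333° lon, +10·0.0416667° lat → SW at lon 35.0833°, lat -17.5833°.
Extended square 2, 8: +2·0.00833333° lon, +8·0.00416667° lat → SW at lon 35.1°, lat -17.55°.
Cell spans 0.00833333° lon × 0.00416667° lat.
south -17.55000, north -17.54583.

-17.55000, -17.54583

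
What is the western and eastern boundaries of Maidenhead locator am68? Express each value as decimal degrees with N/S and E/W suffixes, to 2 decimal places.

Field A=0, M=12: +0·20° lon, +12·10° lat → SW at lon -180°, lat 30°.
Square 6, 8: +6·2° lon, +8·1° lat → SW at lon -168°, lat 38°.
Cell spans 2° lon × 1° lat.
west 168.00° W, east 166.00° W.

168.00° W, 166.00° W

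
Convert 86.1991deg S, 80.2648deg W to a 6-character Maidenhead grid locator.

EA93ut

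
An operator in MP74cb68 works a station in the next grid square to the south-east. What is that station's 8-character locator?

MP74cb77

Longitude extended square 6; +1 → 7.
Latitude extended square 8; −1 → 7.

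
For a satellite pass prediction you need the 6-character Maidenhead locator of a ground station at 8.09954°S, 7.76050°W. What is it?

II61cv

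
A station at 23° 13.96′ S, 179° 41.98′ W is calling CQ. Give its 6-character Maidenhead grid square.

Offset from 180°W / 90°S: lon 0.3003°, lat 66.7673°.
Field (20°×10°, letters A–R): 0.3003/20 → 0 → A, 66.7673/10 → 6 → G; chars AG.
Square (2°×1°, digits 0–9): 0.3003/2 → 0, 6.7673/1 → 6; chars 06.
Subsquare (5′×2.5′, letters a–x): 0.3003/0.0833333 → 3 → d, 0.7673/0.0416667 → 18 → s; chars ds.

AG06ds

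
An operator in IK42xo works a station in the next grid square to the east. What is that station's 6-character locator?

Longitude subsquare x = 23; +1 → 24, wraps to 0 = a, carry into square.
Longitude square 4; +1 → 5.
The latitude characters are unchanged.

IK52ao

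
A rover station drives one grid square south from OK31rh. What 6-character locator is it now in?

OK31rg

Latitude subsquare h = 7; −1 → 6 = g.
The longitude characters are unchanged.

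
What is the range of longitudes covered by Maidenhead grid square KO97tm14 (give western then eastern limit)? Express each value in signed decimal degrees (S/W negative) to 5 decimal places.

Field K=10, O=14: +10·20° lon, +14·10° lat → SW at lon 20°, lat 50°.
Square 9, 7: +9·2° lon, +7·1° lat → SW at lon 38°, lat 57°.
Subsquare t=19, m=12: +19·0.0833333° lon, +12·0.0416667° lat → SW at lon 39.5833°, lat 57.5°.
Extended square 1, 4: +1·0.00833333° lon, +4·0.00416667° lat → SW at lon 39.5917°, lat 57.5167°.
Cell spans 0.00833333° lon × 0.00416667° lat.
west 39.59167, east 39.60000.

39.59167, 39.60000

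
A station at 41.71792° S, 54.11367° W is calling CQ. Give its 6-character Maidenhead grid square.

GE28wg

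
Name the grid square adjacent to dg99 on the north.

Latitude square 9; +1 → 10, wraps to 0, carry into field.
Latitude field G = 6; +1 → 7 = H.
The longitude characters are unchanged.

DH90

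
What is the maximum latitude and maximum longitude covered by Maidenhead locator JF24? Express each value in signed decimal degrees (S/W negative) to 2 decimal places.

Field J=9, F=5: +9·20° lon, +5·10° lat → SW at lon 0°, lat -40°.
Square 2, 4: +2·2° lon, +4·1° lat → SW at lon 4°, lat -36°.
Cell spans 2° lon × 1° lat. NE corner is SW corner plus one full cell.
latitude -35.00, longitude 6.00.

-35.00, 6.00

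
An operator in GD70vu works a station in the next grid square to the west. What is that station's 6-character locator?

Longitude subsquare v = 21; −1 → 20 = u.
The latitude characters are unchanged.

GD70uu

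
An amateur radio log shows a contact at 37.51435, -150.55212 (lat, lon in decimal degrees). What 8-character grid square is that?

BM47rm33

Shift to the Maidenhead origin (180°W, 90°S): lon 29.44788, lat 127.51435.
Field: lon ⌊29.44788/20⌋ = 1 → B; lat ⌊127.51435/10⌋ = 12 → M.
Square: lon ⌊9.44788/2⌋ = 4; lat ⌊7.51435/1⌋ = 7.
Subsquare: lon ⌊1.44788/0.0833333⌋ = 17 → r; lat ⌊0.51435/0.0416667⌋ = 12 → m.
Extended square: lon ⌊0.03121/0.00833333⌋ = 3; lat ⌊0.01435/0.00416667⌋ = 3.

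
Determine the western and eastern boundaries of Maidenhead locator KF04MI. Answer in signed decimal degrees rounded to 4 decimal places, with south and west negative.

21.0000, 21.0833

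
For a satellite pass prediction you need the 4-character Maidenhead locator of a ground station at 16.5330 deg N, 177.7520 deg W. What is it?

AK16

Add 180° to longitude and 90° to latitude: 2.25, 106.53.
Field: 2.25/20 → 0 → A, 106.53/10 → 10 → K; chars AK.
Square: 2.25/2 → 1, 6.53/1 → 6; chars 16.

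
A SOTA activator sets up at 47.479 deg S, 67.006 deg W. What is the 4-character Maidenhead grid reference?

FE62

Add 180° to longitude and 90° to latitude: 112.99, 42.52.
Field: 112.99/20 → 5 → F, 42.52/10 → 4 → E; chars FE.
Square: 12.99/2 → 6, 2.52/1 → 2; chars 62.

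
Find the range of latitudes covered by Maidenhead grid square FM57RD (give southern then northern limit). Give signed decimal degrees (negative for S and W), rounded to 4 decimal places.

Field F=5, M=12: +5·20° lon, +12·10° lat → SW at lon -80°, lat 30°.
Square 5, 7: +5·2° lon, +7·1° lat → SW at lon -70°, lat 37°.
Subsquare r=17, d=3: +17·0.0833333° lon, +3·0.0416667° lat → SW at lon -68.5833°, lat 37.125°.
Cell spans 0.0833333° lon × 0.0416667° lat.
south 37.1250, north 37.1667.

37.1250, 37.1667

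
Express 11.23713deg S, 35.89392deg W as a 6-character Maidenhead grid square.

HH28bs

Offset from 180°W / 90°S: lon 144.1061°, lat 78.7629°.
Field: lon ⌊144.1061/20⌋ = 7 → H; lat ⌊78.7629/10⌋ = 7 → H.
Square: lon ⌊4.1061/2⌋ = 2; lat ⌊8.7629/1⌋ = 8.
Subsquare: lon ⌊0.1061/0.0833333⌋ = 1 → b; lat ⌊0.7629/0.0416667⌋ = 18 → s.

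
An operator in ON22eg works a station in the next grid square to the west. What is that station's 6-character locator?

ON22dg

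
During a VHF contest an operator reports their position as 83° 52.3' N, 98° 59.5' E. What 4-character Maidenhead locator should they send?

NR93

Shift to the Maidenhead origin (180°W, 90°S): lon 278.99, lat 173.87.
Field: lon ⌊278.99/20⌋ = 13 → N; lat ⌊173.87/10⌋ = 17 → R.
Square: lon ⌊18.99/2⌋ = 9; lat ⌊3.87/1⌋ = 3.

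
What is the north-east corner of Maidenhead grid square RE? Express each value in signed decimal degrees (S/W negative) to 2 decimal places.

-40.00, 180.00

Field R=17, E=4: +17·20° lon, +4·10° lat → SW at lon 160°, lat -50°.
Cell spans 20° lon × 10° lat. NE corner is SW corner plus one full cell.
latitude -40.00, longitude 180.00.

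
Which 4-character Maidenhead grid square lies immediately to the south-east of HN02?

Longitude square 0; +1 → 1.
Latitude square 2; −1 → 1.

HN11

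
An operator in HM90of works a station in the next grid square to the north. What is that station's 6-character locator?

HM90og

Latitude subsquare f = 5; +1 → 6 = g.
The longitude characters are unchanged.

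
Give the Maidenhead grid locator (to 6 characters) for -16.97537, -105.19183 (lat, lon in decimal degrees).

Shift to the Maidenhead origin (180°W, 90°S): lon 74.8082, lat 73.0246.
Field: lon ⌊74.8082/20⌋ = 3 → D; lat ⌊73.0246/10⌋ = 7 → H.
Square: lon ⌊14.8082/2⌋ = 7; lat ⌊3.0246/1⌋ = 3.
Subsquare: lon ⌊0.8082/0.0833333⌋ = 9 → j; lat ⌊0.0246/0.0416667⌋ = 0 → a.

DH73ja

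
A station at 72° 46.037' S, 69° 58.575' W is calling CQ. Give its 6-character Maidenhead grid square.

FB57af

Shift to the Maidenhead origin (180°W, 90°S): lon 110.0238, lat 17.2327.
Field: lon ⌊110.0238/20⌋ = 5 → F; lat ⌊17.2327/10⌋ = 1 → B.
Square: lon ⌊10.0238/2⌋ = 5; lat ⌊7.2327/1⌋ = 7.
Subsquare: lon ⌊0.0238/0.0833333⌋ = 0 → a; lat ⌊0.2327/0.0416667⌋ = 5 → f.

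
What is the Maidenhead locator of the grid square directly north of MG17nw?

MG17nx

Latitude subsquare w = 22; +1 → 23 = x.
The longitude characters are unchanged.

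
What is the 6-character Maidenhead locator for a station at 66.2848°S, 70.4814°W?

FC43sr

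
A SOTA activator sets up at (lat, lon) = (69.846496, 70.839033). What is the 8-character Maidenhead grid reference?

MP59ku03

Offset from 180°W / 90°S: lon 250.83903°, lat 159.84650°.
Field (20°×10°, letters A–R): lon ⌊250.83903/20⌋ = 12 → M; lat ⌊159.84650/10⌋ = 15 → P.
Square (2°×1°, digits 0–9): lon ⌊10.83903/2⌋ = 5; lat ⌊9.84650/1⌋ = 9.
Subsquare (5′×2.5′, letters a–x): lon ⌊0.83903/0.0833333⌋ = 10 → k; lat ⌊0.84650/0.0416667⌋ = 20 → u.
Extended square (30″×15″, digits 0–9): lon ⌊0.00570/0.00833333⌋ = 0; lat ⌊0.01316/0.00416667⌋ = 3.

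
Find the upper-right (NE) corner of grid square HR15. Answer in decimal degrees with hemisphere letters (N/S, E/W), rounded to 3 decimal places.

86.000° N, 36.000° W

Field H=7, R=17: +7·20° lon, +17·10° lat → SW at lon -40°, lat 80°.
Square 1, 5: +1·2° lon, +5·1° lat → SW at lon -38°, lat 85°.
Cell spans 2° lon × 1° lat. NE corner is SW corner plus one full cell.
latitude 86.000° N, longitude 36.000° W.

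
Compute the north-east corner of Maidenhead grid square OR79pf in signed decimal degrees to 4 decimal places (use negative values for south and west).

89.2500, 115.3333

Field O=14, R=17: +14·20° lon, +17·10° lat → SW at lon 100°, lat 80°.
Square 7, 9: +7·2° lon, +9·1° lat → SW at lon 114°, lat 89°.
Subsquare p=15, f=5: +15·0.0833333° lon, +5·0.0416667° lat → SW at lon 115.25°, lat 89.2083°.
Cell spans 0.0833333° lon × 0.0416667° lat. NE corner is SW corner plus one full cell.
latitude 89.2500, longitude 115.3333.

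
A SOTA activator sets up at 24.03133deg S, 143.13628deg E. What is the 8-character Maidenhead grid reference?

Offset from 180°W / 90°S: lon 323.13628°, lat 65.96867°.
Field: lon ⌊323.13628/20⌋ = 16 → Q; lat ⌊65.96867/10⌋ = 6 → G.
Square: lon ⌊3.13628/2⌋ = 1; lat ⌊5.96867/1⌋ = 5.
Subsquare: lon ⌊1.13628/0.0833333⌋ = 13 → n; lat ⌊0.96867/0.0416667⌋ = 23 → x.
Extended square: lon ⌊0.05295/0.00833333⌋ = 6; lat ⌊0.01034/0.00416667⌋ = 2.

QG15nx62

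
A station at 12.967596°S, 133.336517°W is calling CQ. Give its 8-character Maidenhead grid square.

Shift to the Maidenhead origin (180°W, 90°S): lon 46.66348, lat 77.03240.
Field: 46.66348/20 → 2 → C, 77.03240/10 → 7 → H; chars CH.
Square: 6.66348/2 → 3, 7.03240/1 → 7; chars 37.
Subsquare: 0.66348/0.0833333 → 7 → h, 0.03240/0.0416667 → 0 → a; chars ha.
Extended square: 0.08015/0.00833333 → 9, 0.03240/0.00416667 → 7; chars 97.

CH37ha97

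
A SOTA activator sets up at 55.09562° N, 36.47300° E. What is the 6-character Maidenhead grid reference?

KO85fc

Shift to the Maidenhead origin (180°W, 90°S): lon 216.4730, lat 145.0956.
Field (20°×10°, letters A–R): 216.4730/20 → 10 → K, 145.0956/10 → 14 → O; chars KO.
Square (2°×1°, digits 0–9): 16.4730/2 → 8, 5.0956/1 → 5; chars 85.
Subsquare (5′×2.5′, letters a–x): 0.4730/0.0833333 → 5 → f, 0.0956/0.0416667 → 2 → c; chars fc.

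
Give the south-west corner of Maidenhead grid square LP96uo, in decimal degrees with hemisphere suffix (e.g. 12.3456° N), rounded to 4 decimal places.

Field L=11, P=15: +11·20° lon, +15·10° lat → SW at lon 40°, lat 60°.
Square 9, 6: +9·2° lon, +6·1° lat → SW at lon 58°, lat 66°.
Subsquare u=20, o=14: +20·0.0833333° lon, +14·0.0416667° lat → SW at lon 59.6667°, lat 66.5833°.
latitude 66.5833° N, longitude 59.6667° E.

66.5833° N, 59.6667° E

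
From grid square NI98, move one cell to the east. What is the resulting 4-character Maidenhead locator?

Longitude square 9; +1 → 10, wraps to 0, carry into field.
Longitude field N = 13; +1 → 14 = O.
The latitude characters are unchanged.

OI08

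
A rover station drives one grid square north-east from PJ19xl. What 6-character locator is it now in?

PJ29am

Longitude subsquare x = 23; +1 → 24, wraps to 0 = a, carry into square.
Longitude square 1; +1 → 2.
Latitude subsquare l = 11; +1 → 12 = m.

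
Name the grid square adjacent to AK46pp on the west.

Longitude subsquare p = 15; −1 → 14 = o.
The latitude characters are unchanged.

AK46op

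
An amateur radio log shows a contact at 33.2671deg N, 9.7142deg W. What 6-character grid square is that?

IM53dg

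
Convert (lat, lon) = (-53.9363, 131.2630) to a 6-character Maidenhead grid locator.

Add 180° to longitude and 90° to latitude: 311.2630, 36.0637.
Field: 311.2630/20 → 15 → P, 36.0637/10 → 3 → D; chars PD.
Square: 11.2630/2 → 5, 6.0637/1 → 6; chars 56.
Subsquare: 1.2630/0.0833333 → 15 → p, 0.0637/0.0416667 → 1 → b; chars pb.

PD56pb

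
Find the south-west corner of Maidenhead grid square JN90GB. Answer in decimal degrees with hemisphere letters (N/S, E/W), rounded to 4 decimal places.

40.0417° N, 18.5000° E

Field J=9, N=13: +9·20° lon, +13·10° lat → SW at lon 0°, lat 40°.
Square 9, 0: +9·2° lon, +0·1° lat → SW at lon 18°, lat 40°.
Subsquare g=6, b=1: +6·0.0833333° lon, +1·0.0416667° lat → SW at lon 18.5°, lat 40.0417°.
latitude 40.0417° N, longitude 18.5000° E.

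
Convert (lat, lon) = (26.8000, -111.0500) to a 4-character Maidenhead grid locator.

DL46

Offset from 180°W / 90°S: lon 68.95°, lat 116.80°.
Field (20°×10°, letters A–R): lon ⌊68.95/20⌋ = 3 → D; lat ⌊116.80/10⌋ = 11 → L.
Square (2°×1°, digits 0–9): lon ⌊8.95/2⌋ = 4; lat ⌊6.80/1⌋ = 6.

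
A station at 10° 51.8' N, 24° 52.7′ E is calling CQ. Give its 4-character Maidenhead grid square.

KK20

Shift to the Maidenhead origin (180°W, 90°S): lon 204.88, lat 100.86.
Field: lon ⌊204.88/20⌋ = 10 → K; lat ⌊100.86/10⌋ = 10 → K.
Square: lon ⌊4.88/2⌋ = 2; lat ⌊0.86/1⌋ = 0.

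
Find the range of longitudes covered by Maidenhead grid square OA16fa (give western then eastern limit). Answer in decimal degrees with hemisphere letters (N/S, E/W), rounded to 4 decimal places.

102.4167° E, 102.5000° E

Field O=14, A=0: +14·20° lon, +0·10° lat → SW at lon 100°, lat -90°.
Square 1, 6: +1·2° lon, +6·1° lat → SW at lon 102°, lat -84°.
Subsquare f=5, a=0: +5·0.0833333° lon, +0·0.0416667° lat → SW at lon 102.417°, lat -84°.
Cell spans 0.0833333° lon × 0.0416667° lat.
west 102.4167° E, east 102.5000° E.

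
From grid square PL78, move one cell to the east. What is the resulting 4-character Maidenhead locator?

PL88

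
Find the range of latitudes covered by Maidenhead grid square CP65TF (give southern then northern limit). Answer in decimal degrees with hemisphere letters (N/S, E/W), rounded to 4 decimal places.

Field C=2, P=15: +2·20° lon, +15·10° lat → SW at lon -140°, lat 60°.
Square 6, 5: +6·2° lon, +5·1° lat → SW at lon -128°, lat 65°.
Subsquare t=19, f=5: +19·0.0833333° lon, +5·0.0416667° lat → SW at lon -126.417°, lat 65.2083°.
Cell spans 0.0833333° lon × 0.0416667° lat.
south 65.2083° N, north 65.2500° N.

65.2083° N, 65.2500° N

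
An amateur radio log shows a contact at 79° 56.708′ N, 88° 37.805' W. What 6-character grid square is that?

EQ59qw

Add 180° to longitude and 90° to latitude: 91.3699, 169.9451.
Field: lon ⌊91.3699/20⌋ = 4 → E; lat ⌊169.9451/10⌋ = 16 → Q.
Square: lon ⌊11.3699/2⌋ = 5; lat ⌊9.9451/1⌋ = 9.
Subsquare: lon ⌊1.3699/0.0833333⌋ = 16 → q; lat ⌊0.9451/0.0416667⌋ = 22 → w.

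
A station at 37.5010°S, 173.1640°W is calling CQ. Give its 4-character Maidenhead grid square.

AF32

Add 180° to longitude and 90° to latitude: 6.84, 52.50.
Field: 6.84/20 → 0 → A, 52.50/10 → 5 → F; chars AF.
Square: 6.84/2 → 3, 2.50/1 → 2; chars 32.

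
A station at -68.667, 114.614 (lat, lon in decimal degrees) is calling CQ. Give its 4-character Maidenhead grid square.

OC71

Add 180° to longitude and 90° to latitude: 294.61, 21.33.
Field: lon ⌊294.61/20⌋ = 14 → O; lat ⌊21.33/10⌋ = 2 → C.
Square: lon ⌊14.61/2⌋ = 7; lat ⌊1.33/1⌋ = 1.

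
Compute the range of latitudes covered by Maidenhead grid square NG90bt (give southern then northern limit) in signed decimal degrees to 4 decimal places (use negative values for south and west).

Field N=13, G=6: +13·20° lon, +6·10° lat → SW at lon 80°, lat -30°.
Square 9, 0: +9·2° lon, +0·1° lat → SW at lon 98°, lat -30°.
Subsquare b=1, t=19: +1·0.0833333° lon, +19·0.0416667° lat → SW at lon 98.0833°, lat -29.2083°.
Cell spans 0.0833333° lon × 0.0416667° lat.
south -29.2083, north -29.1667.

-29.2083, -29.1667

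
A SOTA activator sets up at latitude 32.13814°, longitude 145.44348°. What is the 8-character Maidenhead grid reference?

QM22rd33

Offset from 180°W / 90°S: lon 325.44348°, lat 122.13814°.
Field: 325.44348/20 → 16 → Q, 122.13814/10 → 12 → M; chars QM.
Square: 5.44348/2 → 2, 2.13814/1 → 2; chars 22.
Subsquare: 1.44348/0.0833333 → 17 → r, 0.13814/0.0416667 → 3 → d; chars rd.
Extended square: 0.02681/0.00833333 → 3, 0.01314/0.00416667 → 3; chars 33.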